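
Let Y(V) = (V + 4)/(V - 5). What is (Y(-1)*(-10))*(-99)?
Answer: -495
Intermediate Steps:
Y(V) = (4 + V)/(-5 + V)
(Y(-1)*(-10))*(-99) = (((4 - 1)/(-5 - 1))*(-10))*(-99) = ((3/(-6))*(-10))*(-99) = (-⅙*3*(-10))*(-99) = -½*(-10)*(-99) = 5*(-99) = -495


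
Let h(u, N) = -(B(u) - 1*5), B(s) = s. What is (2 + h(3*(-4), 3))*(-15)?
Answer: -285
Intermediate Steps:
h(u, N) = 5 - u (h(u, N) = -(u - 1*5) = -(u - 5) = -(-5 + u) = 5 - u)
(2 + h(3*(-4), 3))*(-15) = (2 + (5 - 3*(-4)))*(-15) = (2 + (5 - 1*(-12)))*(-15) = (2 + (5 + 12))*(-15) = (2 + 17)*(-15) = 19*(-15) = -285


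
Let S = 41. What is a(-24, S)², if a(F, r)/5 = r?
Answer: 42025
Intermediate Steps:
a(F, r) = 5*r
a(-24, S)² = (5*41)² = 205² = 42025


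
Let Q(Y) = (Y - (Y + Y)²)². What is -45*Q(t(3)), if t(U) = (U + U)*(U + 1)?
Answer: -233928000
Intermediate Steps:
t(U) = 2*U*(1 + U) (t(U) = (2*U)*(1 + U) = 2*U*(1 + U))
Q(Y) = (Y - 4*Y²)² (Q(Y) = (Y - (2*Y)²)² = (Y - 4*Y²)²)
-45*Q(t(3)) = -45*(2*3*(1 + 3))²*(-1 + 4*(2*3*(1 + 3)))² = -45*(2*3*4)²*(-1 + 4*(2*3*4))² = -45*24²*(-1 + 4*24)² = -25920*(-1 + 96)² = -25920*95² = -25920*9025 = -45*5198400 = -233928000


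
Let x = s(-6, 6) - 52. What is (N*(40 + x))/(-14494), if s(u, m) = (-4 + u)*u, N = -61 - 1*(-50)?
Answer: 264/7247 ≈ 0.036429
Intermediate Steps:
N = -11 (N = -61 + 50 = -11)
s(u, m) = u*(-4 + u)
x = 8 (x = -6*(-4 - 6) - 52 = -6*(-10) - 52 = 60 - 52 = 8)
(N*(40 + x))/(-14494) = -11*(40 + 8)/(-14494) = -11*48*(-1/14494) = -528*(-1/14494) = 264/7247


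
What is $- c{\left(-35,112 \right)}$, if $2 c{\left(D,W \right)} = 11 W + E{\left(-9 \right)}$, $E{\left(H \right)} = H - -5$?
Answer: $-614$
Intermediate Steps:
$E{\left(H \right)} = 5 + H$ ($E{\left(H \right)} = H + 5 = 5 + H$)
$c{\left(D,W \right)} = -2 + \frac{11 W}{2}$ ($c{\left(D,W \right)} = \frac{11 W + \left(5 - 9\right)}{2} = \frac{11 W - 4}{2} = \frac{-4 + 11 W}{2} = -2 + \frac{11 W}{2}$)
$- c{\left(-35,112 \right)} = - (-2 + \frac{11}{2} \cdot 112) = - (-2 + 616) = \left(-1\right) 614 = -614$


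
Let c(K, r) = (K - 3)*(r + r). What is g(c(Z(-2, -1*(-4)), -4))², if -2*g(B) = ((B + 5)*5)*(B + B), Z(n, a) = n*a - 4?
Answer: 5625000000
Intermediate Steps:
Z(n, a) = -4 + a*n (Z(n, a) = a*n - 4 = -4 + a*n)
c(K, r) = 2*r*(-3 + K) (c(K, r) = (-3 + K)*(2*r) = 2*r*(-3 + K))
g(B) = -B*(25 + 5*B) (g(B) = -(B + 5)*5*(B + B)/2 = -(5 + B)*5*2*B/2 = -(25 + 5*B)*2*B/2 = -B*(25 + 5*B))
g(c(Z(-2, -1*(-4)), -4))² = (-5*2*(-4)*(-3 + (-4 - 1*(-4)*(-2)))*(5 + 2*(-4)*(-3 + (-4 - 1*(-4)*(-2)))))² = (-5*2*(-4)*(-3 + (-4 + 4*(-2)))*(5 + 2*(-4)*(-3 + (-4 + 4*(-2)))))² = (-5*2*(-4)*(-3 + (-4 - 8))*(5 + 2*(-4)*(-3 + (-4 - 8))))² = (-5*2*(-4)*(-3 - 12)*(5 + 2*(-4)*(-3 - 12)))² = (-5*2*(-4)*(-15)*(5 + 2*(-4)*(-15)))² = (-5*120*(5 + 120))² = (-5*120*125)² = (-75000)² = 5625000000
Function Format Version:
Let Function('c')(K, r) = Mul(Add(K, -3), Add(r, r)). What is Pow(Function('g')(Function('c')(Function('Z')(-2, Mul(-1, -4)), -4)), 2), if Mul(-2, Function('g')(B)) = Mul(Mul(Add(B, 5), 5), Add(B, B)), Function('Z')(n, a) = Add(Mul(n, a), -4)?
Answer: 5625000000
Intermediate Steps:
Function('Z')(n, a) = Add(-4, Mul(a, n)) (Function('Z')(n, a) = Add(Mul(a, n), -4) = Add(-4, Mul(a, n)))
Function('c')(K, r) = Mul(2, r, Add(-3, K)) (Function('c')(K, r) = Mul(Add(-3, K), Mul(2, r)) = Mul(2, r, Add(-3, K)))
Function('g')(B) = Mul(-1, B, Add(25, Mul(5, B))) (Function('g')(B) = Mul(Rational(-1, 2), Mul(Mul(Add(B, 5), 5), Add(B, B))) = Mul(Rational(-1, 2), Mul(Mul(Add(5, B), 5), Mul(2, B))) = Mul(Rational(-1, 2), Mul(Add(25, Mul(5, B)), Mul(2, B))) = Mul(Rational(-1, 2), Mul(2, B, Add(25, Mul(5, B)))) = Mul(-1, B, Add(25, Mul(5, B))))
Pow(Function('g')(Function('c')(Function('Z')(-2, Mul(-1, -4)), -4)), 2) = Pow(Mul(-5, Mul(2, -4, Add(-3, Add(-4, Mul(Mul(-1, -4), -2)))), Add(5, Mul(2, -4, Add(-3, Add(-4, Mul(Mul(-1, -4), -2)))))), 2) = Pow(Mul(-5, Mul(2, -4, Add(-3, Add(-4, Mul(4, -2)))), Add(5, Mul(2, -4, Add(-3, Add(-4, Mul(4, -2)))))), 2) = Pow(Mul(-5, Mul(2, -4, Add(-3, Add(-4, -8))), Add(5, Mul(2, -4, Add(-3, Add(-4, -8))))), 2) = Pow(Mul(-5, Mul(2, -4, Add(-3, -12)), Add(5, Mul(2, -4, Add(-3, -12)))), 2) = Pow(Mul(-5, Mul(2, -4, -15), Add(5, Mul(2, -4, -15))), 2) = Pow(Mul(-5, 120, Add(5, 120)), 2) = Pow(Mul(-5, 120, 125), 2) = Pow(-75000, 2) = 5625000000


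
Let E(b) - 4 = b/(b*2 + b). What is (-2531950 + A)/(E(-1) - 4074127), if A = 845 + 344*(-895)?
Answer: 8516955/12222368 ≈ 0.69683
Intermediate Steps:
A = -307035 (A = 845 - 307880 = -307035)
E(b) = 13/3 (E(b) = 4 + b/(b*2 + b) = 4 + b/(2*b + b) = 4 + b/((3*b)) = 4 + b*(1/(3*b)) = 4 + 1/3 = 13/3)
(-2531950 + A)/(E(-1) - 4074127) = (-2531950 - 307035)/(13/3 - 4074127) = -2838985/(-12222368/3) = -2838985*(-3/12222368) = 8516955/12222368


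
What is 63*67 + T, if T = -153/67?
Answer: 282654/67 ≈ 4218.7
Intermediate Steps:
T = -153/67 (T = -153*1/67 = -153/67 ≈ -2.2836)
63*67 + T = 63*67 - 153/67 = 4221 - 153/67 = 282654/67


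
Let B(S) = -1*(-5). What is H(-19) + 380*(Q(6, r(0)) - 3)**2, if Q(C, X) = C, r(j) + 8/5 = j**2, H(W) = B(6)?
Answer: 3425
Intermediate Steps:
B(S) = 5
H(W) = 5
r(j) = -8/5 + j**2
H(-19) + 380*(Q(6, r(0)) - 3)**2 = 5 + 380*(6 - 3)**2 = 5 + 380*3**2 = 5 + 380*9 = 5 + 3420 = 3425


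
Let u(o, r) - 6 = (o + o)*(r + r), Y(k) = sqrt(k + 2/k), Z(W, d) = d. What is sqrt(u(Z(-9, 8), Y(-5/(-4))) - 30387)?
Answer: sqrt(-759525 + 80*sqrt(285))/5 ≈ 174.15*I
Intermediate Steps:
u(o, r) = 6 + 4*o*r (u(o, r) = 6 + (o + o)*(r + r) = 6 + (2*o)*(2*r) = 6 + 4*o*r)
sqrt(u(Z(-9, 8), Y(-5/(-4))) - 30387) = sqrt((6 + 4*8*sqrt(-5/(-4) + 2/((-5/(-4))))) - 30387) = sqrt((6 + 4*8*sqrt(-5*(-1/4) + 2/((-5*(-1/4))))) - 30387) = sqrt((6 + 4*8*sqrt(5/4 + 2/(5/4))) - 30387) = sqrt((6 + 4*8*sqrt(5/4 + 2*(4/5))) - 30387) = sqrt((6 + 4*8*sqrt(5/4 + 8/5)) - 30387) = sqrt((6 + 4*8*sqrt(57/20)) - 30387) = sqrt((6 + 4*8*(sqrt(285)/10)) - 30387) = sqrt((6 + 16*sqrt(285)/5) - 30387) = sqrt(-30381 + 16*sqrt(285)/5)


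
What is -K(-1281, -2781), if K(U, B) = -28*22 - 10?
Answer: 626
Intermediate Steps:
K(U, B) = -626 (K(U, B) = -616 - 10 = -626)
-K(-1281, -2781) = -1*(-626) = 626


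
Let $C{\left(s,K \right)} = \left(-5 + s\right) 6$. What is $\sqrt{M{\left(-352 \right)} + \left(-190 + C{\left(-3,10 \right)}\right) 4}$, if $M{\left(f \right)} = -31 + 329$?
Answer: $i \sqrt{654} \approx 25.573 i$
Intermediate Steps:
$C{\left(s,K \right)} = -30 + 6 s$
$M{\left(f \right)} = 298$
$\sqrt{M{\left(-352 \right)} + \left(-190 + C{\left(-3,10 \right)}\right) 4} = \sqrt{298 + \left(-190 + \left(-30 + 6 \left(-3\right)\right)\right) 4} = \sqrt{298 + \left(-190 - 48\right) 4} = \sqrt{298 - 952} = \sqrt{-654} = i \sqrt{654}$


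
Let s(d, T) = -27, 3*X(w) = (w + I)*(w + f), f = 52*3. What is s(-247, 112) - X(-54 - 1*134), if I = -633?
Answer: -26353/3 ≈ -8784.3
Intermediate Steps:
f = 156
X(w) = (-633 + w)*(156 + w)/3 (X(w) = ((w - 633)*(w + 156))/3 = ((-633 + w)*(156 + w))/3 = (-633 + w)*(156 + w)/3)
s(-247, 112) - X(-54 - 1*134) = -27 - (-32916 - 159*(-54 - 1*134) + (-54 - 1*134)²/3) = -27 - (-32916 - 159*(-54 - 134) + (-54 - 134)²/3) = -27 - (-32916 - 159*(-188) + (⅓)*(-188)²) = -27 - (-32916 + 29892 + (⅓)*35344) = -27 - (-32916 + 29892 + 35344/3) = -27 - 1*26272/3 = -27 - 26272/3 = -26353/3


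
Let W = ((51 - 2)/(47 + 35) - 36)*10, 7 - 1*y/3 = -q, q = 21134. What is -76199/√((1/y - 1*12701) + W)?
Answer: 2057373*I*√121090879628049/33947541247 ≈ 666.9*I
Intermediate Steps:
y = 63423 (y = 21 - (-3)*21134 = 21 - 3*(-21134) = 21 + 63402 = 63423)
W = -14515/41 (W = (49/82 - 36)*10 = -2903/82*10 = -14515/41 ≈ -354.02)
-76199/√((1/y - 1*12701) + W) = -76199/√((1/63423 - 1*12701) - 14515/41) = -76199/√((1/63423 - 12701) - 14515/41) = -76199/√(-805535522/63423 - 14515/41) = -76199*(-27*I*√121090879628049/33947541247) = -(-2057373)*I*√121090879628049/33947541247 = 2057373*I*√121090879628049/33947541247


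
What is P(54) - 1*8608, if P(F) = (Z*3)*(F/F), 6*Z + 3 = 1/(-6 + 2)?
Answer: -68877/8 ≈ -8609.6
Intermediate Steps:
Z = -13/24 (Z = -½ + 1/(6*(-6 + 2)) = -½ + (⅙)/(-4) = -½ + (⅙)*(-¼) = -½ - 1/24 = -13/24 ≈ -0.54167)
P(F) = -13/8 (P(F) = (-13/24*3)*(F/F) = -13/8*1 = -13/8)
P(54) - 1*8608 = -13/8 - 1*8608 = -13/8 - 8608 = -68877/8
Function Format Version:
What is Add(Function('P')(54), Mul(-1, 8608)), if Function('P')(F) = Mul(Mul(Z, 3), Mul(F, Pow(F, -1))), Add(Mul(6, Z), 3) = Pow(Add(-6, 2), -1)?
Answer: Rational(-68877, 8) ≈ -8609.6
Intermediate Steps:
Z = Rational(-13, 24) (Z = Add(Rational(-1, 2), Mul(Rational(1, 6), Pow(Add(-6, 2), -1))) = Add(Rational(-1, 2), Mul(Rational(1, 6), Pow(-4, -1))) = Add(Rational(-1, 2), Mul(Rational(1, 6), Rational(-1, 4))) = Add(Rational(-1, 2), Rational(-1, 24)) = Rational(-13, 24) ≈ -0.54167)
Function('P')(F) = Rational(-13, 8) (Function('P')(F) = Mul(Mul(Rational(-13, 24), 3), Mul(F, Pow(F, -1))) = Mul(Rational(-13, 8), 1) = Rational(-13, 8))
Add(Function('P')(54), Mul(-1, 8608)) = Add(Rational(-13, 8), Mul(-1, 8608)) = Add(Rational(-13, 8), -8608) = Rational(-68877, 8)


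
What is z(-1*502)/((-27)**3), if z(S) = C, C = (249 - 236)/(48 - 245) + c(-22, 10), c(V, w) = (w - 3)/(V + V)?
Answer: 1951/170612244 ≈ 1.1435e-5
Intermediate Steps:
c(V, w) = (-3 + w)/(2*V) (c(V, w) = (-3 + w)/((2*V)) = (-3 + w)*(1/(2*V)) = (-3 + w)/(2*V))
C = -1951/8668 (C = (249 - 236)/(48 - 245) + (1/2)*(-3 + 10)/(-22) = 13/(-197) + (1/2)*(-1/22)*7 = 13*(-1/197) - 7/44 = -13/197 - 7/44 = -1951/8668 ≈ -0.22508)
z(S) = -1951/8668
z(-1*502)/((-27)**3) = -1951/(8668*((-27)**3)) = -1951/8668/(-19683) = -1951/8668*(-1/19683) = 1951/170612244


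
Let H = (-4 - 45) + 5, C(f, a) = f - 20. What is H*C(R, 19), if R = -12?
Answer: 1408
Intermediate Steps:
C(f, a) = -20 + f
H = -44 (H = -49 + 5 = -44)
H*C(R, 19) = -44*(-20 - 12) = -44*(-32) = 1408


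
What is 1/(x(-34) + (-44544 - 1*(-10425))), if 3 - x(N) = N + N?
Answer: -1/34048 ≈ -2.9370e-5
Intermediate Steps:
x(N) = 3 - 2*N (x(N) = 3 - (N + N) = 3 - 2*N)
1/(x(-34) + (-44544 - 1*(-10425))) = 1/((3 - 2*(-34)) + (-44544 - 1*(-10425))) = 1/((3 + 68) + (-44544 + 10425)) = 1/(71 - 34119) = 1/(-34048) = -1/34048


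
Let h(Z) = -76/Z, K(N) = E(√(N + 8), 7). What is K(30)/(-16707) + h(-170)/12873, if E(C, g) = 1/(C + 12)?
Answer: 9027556/322962265185 + √38/1770942 ≈ 3.1433e-5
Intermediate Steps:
E(C, g) = 1/(12 + C)
K(N) = 1/(12 + √(8 + N)) (K(N) = 1/(12 + √(N + 8)) = 1/(12 + √(8 + N)))
K(30)/(-16707) + h(-170)/12873 = 1/((12 + √(8 + 30))*(-16707)) - 76/(-170)/12873 = -1/16707/(12 + √38) - 76*(-1/170)*(1/12873) = -1/(16707*(12 + √38)) + (38/85)*(1/12873) = -1/(16707*(12 + √38)) + 38/1094205 = 38/1094205 - 1/(16707*(12 + √38))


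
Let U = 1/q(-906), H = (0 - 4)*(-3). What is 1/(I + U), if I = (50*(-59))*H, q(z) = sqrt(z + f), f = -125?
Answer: -36497400/1292007960001 + I*sqrt(1031)/1292007960001 ≈ -2.8249e-5 + 2.4852e-11*I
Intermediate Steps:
q(z) = sqrt(-125 + z) (q(z) = sqrt(z - 125) = sqrt(-125 + z))
H = 12 (H = -4*(-3) = 12)
U = -I*sqrt(1031)/1031 (U = 1/(sqrt(-125 - 906)) = 1/(sqrt(-1031)) = 1/(I*sqrt(1031)) = -I*sqrt(1031)/1031 ≈ -0.031144*I)
I = -35400 (I = (50*(-59))*12 = -2950*12 = -35400)
1/(I + U) = 1/(-35400 - I*sqrt(1031)/1031)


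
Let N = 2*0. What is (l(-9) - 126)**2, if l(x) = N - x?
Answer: 13689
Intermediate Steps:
N = 0
l(x) = -x (l(x) = 0 - x = -x)
(l(-9) - 126)**2 = (-1*(-9) - 126)**2 = (9 - 126)**2 = (-117)**2 = 13689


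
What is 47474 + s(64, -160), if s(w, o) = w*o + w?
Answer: 37298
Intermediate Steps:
s(w, o) = w + o*w (s(w, o) = o*w + w = w + o*w)
47474 + s(64, -160) = 47474 + 64*(1 - 160) = 47474 + 64*(-159) = 47474 - 10176 = 37298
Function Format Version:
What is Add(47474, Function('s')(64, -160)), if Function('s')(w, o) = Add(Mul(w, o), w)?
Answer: 37298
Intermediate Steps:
Function('s')(w, o) = Add(w, Mul(o, w)) (Function('s')(w, o) = Add(Mul(o, w), w) = Add(w, Mul(o, w)))
Add(47474, Function('s')(64, -160)) = Add(47474, Mul(64, Add(1, -160))) = Add(47474, Mul(64, -159)) = Add(47474, -10176) = 37298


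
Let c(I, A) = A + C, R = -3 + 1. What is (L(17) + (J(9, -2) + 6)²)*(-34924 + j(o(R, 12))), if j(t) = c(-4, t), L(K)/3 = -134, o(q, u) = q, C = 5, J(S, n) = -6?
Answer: 14038242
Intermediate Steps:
R = -2
L(K) = -402 (L(K) = 3*(-134) = -402)
c(I, A) = 5 + A (c(I, A) = A + 5 = 5 + A)
j(t) = 5 + t
(L(17) + (J(9, -2) + 6)²)*(-34924 + j(o(R, 12))) = (-402 + (-6 + 6)²)*(-34924 + (5 - 2)) = (-402 + 0²)*(-34924 + 3) = (-402 + 0)*(-34921) = -402*(-34921) = 14038242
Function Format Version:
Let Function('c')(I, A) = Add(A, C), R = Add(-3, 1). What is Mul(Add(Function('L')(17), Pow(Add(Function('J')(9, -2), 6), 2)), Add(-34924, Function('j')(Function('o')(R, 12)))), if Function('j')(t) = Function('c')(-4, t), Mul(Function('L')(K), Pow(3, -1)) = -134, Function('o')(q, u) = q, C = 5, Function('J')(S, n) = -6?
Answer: 14038242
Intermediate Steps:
R = -2
Function('L')(K) = -402 (Function('L')(K) = Mul(3, -134) = -402)
Function('c')(I, A) = Add(5, A) (Function('c')(I, A) = Add(A, 5) = Add(5, A))
Function('j')(t) = Add(5, t)
Mul(Add(Function('L')(17), Pow(Add(Function('J')(9, -2), 6), 2)), Add(-34924, Function('j')(Function('o')(R, 12)))) = Mul(Add(-402, Pow(Add(-6, 6), 2)), Add(-34924, Add(5, -2))) = Mul(Add(-402, Pow(0, 2)), Add(-34924, 3)) = Mul(Add(-402, 0), -34921) = Mul(-402, -34921) = 14038242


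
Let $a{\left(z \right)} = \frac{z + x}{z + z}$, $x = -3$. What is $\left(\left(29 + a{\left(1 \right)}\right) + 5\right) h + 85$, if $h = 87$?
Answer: $2956$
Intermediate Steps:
$a{\left(z \right)} = \frac{-3 + z}{2 z}$ ($a{\left(z \right)} = \frac{z - 3}{z + z} = \frac{-3 + z}{2 z}$)
$\left(\left(29 + a{\left(1 \right)}\right) + 5\right) h + 85 = \left(\left(29 + \frac{-3 + 1}{2 \cdot 1}\right) + 5\right) 87 + 85 = \left(\left(29 + \frac{1}{2} \cdot 1 \left(-2\right)\right) + 5\right) 87 + 85 = \left(\left(29 - 1\right) + 5\right) 87 + 85 = \left(28 + 5\right) 87 + 85 = 33 \cdot 87 + 85 = 2871 + 85 = 2956$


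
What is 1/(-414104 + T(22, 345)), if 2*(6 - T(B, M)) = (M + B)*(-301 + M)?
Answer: -1/422172 ≈ -2.3687e-6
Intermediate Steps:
T(B, M) = 6 - (-301 + M)*(B + M)/2 (T(B, M) = 6 - (M + B)*(-301 + M)/2 = 6 - (B + M)*(-301 + M)/2 = 6 - (-301 + M)*(B + M)/2)
1/(-414104 + T(22, 345)) = 1/(-414104 + (6 - ½*345² + (301/2)*22 + (301/2)*345 - ½*22*345)) = 1/(-414104 + (6 - ½*119025 + 3311 + 103845/2 - 3795)) = 1/(-414104 + (6 - 119025/2 + 3311 + 103845/2 - 3795)) = 1/(-414104 - 8068) = 1/(-422172) = -1/422172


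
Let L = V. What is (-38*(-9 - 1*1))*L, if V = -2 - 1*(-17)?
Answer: 5700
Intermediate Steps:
V = 15 (V = -2 + 17 = 15)
L = 15
(-38*(-9 - 1*1))*L = -38*(-9 - 1*1)*15 = -38*(-9 - 1)*15 = -38*(-10)*15 = 380*15 = 5700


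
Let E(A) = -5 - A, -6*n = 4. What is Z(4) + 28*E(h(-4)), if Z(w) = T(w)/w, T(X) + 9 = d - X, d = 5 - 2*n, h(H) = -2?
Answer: -257/3 ≈ -85.667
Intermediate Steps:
n = -⅔ (n = -⅙*4 = -⅔ ≈ -0.66667)
d = 19/3 (d = 5 - 2*(-⅔) = 5 + 4/3 = 19/3 ≈ 6.3333)
T(X) = -8/3 - X (T(X) = -9 + (19/3 - X) = -8/3 - X)
Z(w) = (-8/3 - w)/w
Z(4) + 28*E(h(-4)) = (-8/3 - 1*4)/4 + 28*(-5 - 1*(-2)) = (-8/3 - 4)/4 + 28*(-5 + 2) = (¼)*(-20/3) + 28*(-3) = -5/3 - 84 = -257/3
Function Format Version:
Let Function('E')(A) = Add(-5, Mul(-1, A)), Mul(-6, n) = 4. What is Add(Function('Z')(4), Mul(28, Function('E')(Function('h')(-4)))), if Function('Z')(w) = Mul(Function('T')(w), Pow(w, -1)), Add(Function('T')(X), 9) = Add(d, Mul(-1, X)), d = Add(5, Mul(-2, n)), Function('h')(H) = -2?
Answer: Rational(-257, 3) ≈ -85.667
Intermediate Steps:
n = Rational(-2, 3) (n = Mul(Rational(-1, 6), 4) = Rational(-2, 3) ≈ -0.66667)
d = Rational(19, 3) (d = Add(5, Mul(-2, Rational(-2, 3))) = Add(5, Rational(4, 3)) = Rational(19, 3) ≈ 6.3333)
Function('T')(X) = Add(Rational(-8, 3), Mul(-1, X)) (Function('T')(X) = Add(-9, Add(Rational(19, 3), Mul(-1, X))) = Add(Rational(-8, 3), Mul(-1, X)))
Function('Z')(w) = Mul(Pow(w, -1), Add(Rational(-8, 3), Mul(-1, w))) (Function('Z')(w) = Mul(Add(Rational(-8, 3), Mul(-1, w)), Pow(w, -1)) = Mul(Pow(w, -1), Add(Rational(-8, 3), Mul(-1, w))))
Add(Function('Z')(4), Mul(28, Function('E')(Function('h')(-4)))) = Add(Mul(Pow(4, -1), Add(Rational(-8, 3), Mul(-1, 4))), Mul(28, Add(-5, Mul(-1, -2)))) = Add(Mul(Rational(1, 4), Add(Rational(-8, 3), -4)), Mul(28, Add(-5, 2))) = Add(Mul(Rational(1, 4), Rational(-20, 3)), Mul(28, -3)) = Add(Rational(-5, 3), -84) = Rational(-257, 3)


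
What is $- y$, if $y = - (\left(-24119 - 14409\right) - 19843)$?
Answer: $-58371$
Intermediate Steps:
$y = 58371$ ($y = - (-38528 - 19843) = \left(-1\right) \left(-58371\right) = 58371$)
$- y = \left(-1\right) 58371 = -58371$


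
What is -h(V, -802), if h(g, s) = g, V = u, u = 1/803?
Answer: -1/803 ≈ -0.0012453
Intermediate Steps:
u = 1/803 ≈ 0.0012453
V = 1/803 ≈ 0.0012453
-h(V, -802) = -1*1/803 = -1/803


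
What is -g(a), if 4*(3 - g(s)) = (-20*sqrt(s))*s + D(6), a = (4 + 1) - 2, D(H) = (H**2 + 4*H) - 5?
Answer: 43/4 - 15*sqrt(3) ≈ -15.231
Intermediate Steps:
D(H) = -5 + H**2 + 4*H
a = 3 (a = 5 - 2 = 3)
g(s) = -43/4 + 5*s**(3/2) (g(s) = 3 - ((-20*sqrt(s))*s + (-5 + 6**2 + 4*6))/4 = 3 - (-20*s**(3/2) + (-5 + 36 + 24))/4 = 3 - (-20*s**(3/2) + 55)/4 = 3 - (55 - 20*s**(3/2))/4 = 3 + (-55/4 + 5*s**(3/2)) = -43/4 + 5*s**(3/2))
-g(a) = -(-43/4 + 5*3**(3/2)) = -(-43/4 + 5*(3*sqrt(3))) = -(-43/4 + 15*sqrt(3)) = 43/4 - 15*sqrt(3)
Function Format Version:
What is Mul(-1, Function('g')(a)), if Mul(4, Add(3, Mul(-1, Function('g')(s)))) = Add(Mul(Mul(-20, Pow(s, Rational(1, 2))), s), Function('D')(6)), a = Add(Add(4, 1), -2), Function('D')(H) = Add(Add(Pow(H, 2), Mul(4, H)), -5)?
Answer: Add(Rational(43, 4), Mul(-15, Pow(3, Rational(1, 2)))) ≈ -15.231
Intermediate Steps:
Function('D')(H) = Add(-5, Pow(H, 2), Mul(4, H))
a = 3 (a = Add(5, -2) = 3)
Function('g')(s) = Add(Rational(-43, 4), Mul(5, Pow(s, Rational(3, 2)))) (Function('g')(s) = Add(3, Mul(Rational(-1, 4), Add(Mul(Mul(-20, Pow(s, Rational(1, 2))), s), Add(-5, Pow(6, 2), Mul(4, 6))))) = Add(3, Mul(Rational(-1, 4), Add(Mul(-20, Pow(s, Rational(3, 2))), Add(-5, 36, 24)))) = Add(3, Mul(Rational(-1, 4), Add(Mul(-20, Pow(s, Rational(3, 2))), 55))) = Add(3, Mul(Rational(-1, 4), Add(55, Mul(-20, Pow(s, Rational(3, 2)))))) = Add(3, Add(Rational(-55, 4), Mul(5, Pow(s, Rational(3, 2))))) = Add(Rational(-43, 4), Mul(5, Pow(s, Rational(3, 2)))))
Mul(-1, Function('g')(a)) = Mul(-1, Add(Rational(-43, 4), Mul(5, Pow(3, Rational(3, 2))))) = Mul(-1, Add(Rational(-43, 4), Mul(5, Mul(3, Pow(3, Rational(1, 2)))))) = Mul(-1, Add(Rational(-43, 4), Mul(15, Pow(3, Rational(1, 2))))) = Add(Rational(43, 4), Mul(-15, Pow(3, Rational(1, 2))))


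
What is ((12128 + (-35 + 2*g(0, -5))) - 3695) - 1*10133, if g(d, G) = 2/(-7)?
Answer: -12149/7 ≈ -1735.6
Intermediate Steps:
g(d, G) = -2/7 (g(d, G) = 2*(-⅐) = -2/7)
((12128 + (-35 + 2*g(0, -5))) - 3695) - 1*10133 = ((12128 + (-35 + 2*(-2/7))) - 3695) - 1*10133 = ((12128 + (-35 - 4/7)) - 3695) - 10133 = ((12128 - 249/7) - 3695) - 10133 = (84647/7 - 3695) - 10133 = 58782/7 - 10133 = -12149/7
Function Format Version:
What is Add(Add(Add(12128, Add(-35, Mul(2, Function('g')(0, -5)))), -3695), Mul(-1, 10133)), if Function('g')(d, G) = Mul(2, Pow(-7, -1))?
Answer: Rational(-12149, 7) ≈ -1735.6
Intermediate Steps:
Function('g')(d, G) = Rational(-2, 7) (Function('g')(d, G) = Mul(2, Rational(-1, 7)) = Rational(-2, 7))
Add(Add(Add(12128, Add(-35, Mul(2, Function('g')(0, -5)))), -3695), Mul(-1, 10133)) = Add(Add(Add(12128, Add(-35, Mul(2, Rational(-2, 7)))), -3695), Mul(-1, 10133)) = Add(Add(Add(12128, Add(-35, Rational(-4, 7))), -3695), -10133) = Add(Add(Add(12128, Rational(-249, 7)), -3695), -10133) = Add(Add(Rational(84647, 7), -3695), -10133) = Add(Rational(58782, 7), -10133) = Rational(-12149, 7)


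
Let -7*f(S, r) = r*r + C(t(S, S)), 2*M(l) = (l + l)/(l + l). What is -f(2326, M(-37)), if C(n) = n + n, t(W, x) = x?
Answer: 18609/28 ≈ 664.61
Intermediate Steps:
M(l) = ½ (M(l) = ((l + l)/(l + l))/2 = ((2*l)/((2*l)))/2 = ((2*l)*(1/(2*l)))/2 = (½)*1 = ½)
C(n) = 2*n
f(S, r) = -2*S/7 - r²/7 (f(S, r) = -(r*r + 2*S)/7 = -(r² + 2*S)/7 = -2*S/7 - r²/7)
-f(2326, M(-37)) = -(-2/7*2326 - (½)²/7) = -(-4652/7 - ⅐*¼) = -(-4652/7 - 1/28) = -1*(-18609/28) = 18609/28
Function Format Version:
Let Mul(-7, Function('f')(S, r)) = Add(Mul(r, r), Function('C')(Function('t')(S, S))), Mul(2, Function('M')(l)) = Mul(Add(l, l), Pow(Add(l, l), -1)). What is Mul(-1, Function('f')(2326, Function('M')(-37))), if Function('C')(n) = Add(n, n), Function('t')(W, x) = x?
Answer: Rational(18609, 28) ≈ 664.61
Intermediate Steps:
Function('M')(l) = Rational(1, 2) (Function('M')(l) = Mul(Rational(1, 2), Mul(Add(l, l), Pow(Add(l, l), -1))) = Mul(Rational(1, 2), Mul(Mul(2, l), Pow(Mul(2, l), -1))) = Mul(Rational(1, 2), Mul(Mul(2, l), Mul(Rational(1, 2), Pow(l, -1)))) = Mul(Rational(1, 2), 1) = Rational(1, 2))
Function('C')(n) = Mul(2, n)
Function('f')(S, r) = Add(Mul(Rational(-2, 7), S), Mul(Rational(-1, 7), Pow(r, 2))) (Function('f')(S, r) = Mul(Rational(-1, 7), Add(Mul(r, r), Mul(2, S))) = Mul(Rational(-1, 7), Add(Pow(r, 2), Mul(2, S))) = Add(Mul(Rational(-2, 7), S), Mul(Rational(-1, 7), Pow(r, 2))))
Mul(-1, Function('f')(2326, Function('M')(-37))) = Mul(-1, Add(Mul(Rational(-2, 7), 2326), Mul(Rational(-1, 7), Pow(Rational(1, 2), 2)))) = Mul(-1, Add(Rational(-4652, 7), Mul(Rational(-1, 7), Rational(1, 4)))) = Mul(-1, Add(Rational(-4652, 7), Rational(-1, 28))) = Mul(-1, Rational(-18609, 28)) = Rational(18609, 28)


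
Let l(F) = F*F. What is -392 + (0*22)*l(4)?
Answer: -392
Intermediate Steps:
l(F) = F**2
-392 + (0*22)*l(4) = -392 + (0*22)*4**2 = -392 + 0*16 = -392 + 0 = -392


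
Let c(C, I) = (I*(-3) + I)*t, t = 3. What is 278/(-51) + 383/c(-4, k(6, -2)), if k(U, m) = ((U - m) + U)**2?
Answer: -115487/19992 ≈ -5.7767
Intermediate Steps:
k(U, m) = (-m + 2*U)**2
c(C, I) = -6*I (c(C, I) = (I*(-3) + I)*3 = (-3*I + I)*3 = -2*I*3 = -6*I)
278/(-51) + 383/c(-4, k(6, -2)) = 278/(-51) + 383/((-6*(-1*(-2) + 2*6)**2)) = 278*(-1/51) + 383/((-6*(2 + 12)**2)) = -278/51 + 383/((-6*14**2)) = -278/51 + 383/((-6*196)) = -278/51 + 383/(-1176) = -278/51 + 383*(-1/1176) = -278/51 - 383/1176 = -115487/19992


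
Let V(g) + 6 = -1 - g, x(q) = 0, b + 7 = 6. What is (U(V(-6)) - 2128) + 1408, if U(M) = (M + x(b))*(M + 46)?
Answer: -765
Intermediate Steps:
b = -1 (b = -7 + 6 = -1)
V(g) = -7 - g (V(g) = -6 + (-1 - g) = -7 - g)
U(M) = M*(46 + M) (U(M) = (M + 0)*(M + 46) = M*(46 + M))
(U(V(-6)) - 2128) + 1408 = ((-7 - 1*(-6))*(46 + (-7 - 1*(-6))) - 2128) + 1408 = ((-7 + 6)*(46 + (-7 + 6)) - 2128) + 1408 = (-(46 - 1) - 2128) + 1408 = (-1*45 - 2128) + 1408 = (-45 - 2128) + 1408 = -2173 + 1408 = -765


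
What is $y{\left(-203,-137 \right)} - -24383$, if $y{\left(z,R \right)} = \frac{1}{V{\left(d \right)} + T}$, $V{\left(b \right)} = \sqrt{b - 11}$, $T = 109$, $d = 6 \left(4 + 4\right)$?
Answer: $\frac{288792361}{11844} - \frac{\sqrt{37}}{11844} \approx 24383.0$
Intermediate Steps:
$d = 48$ ($d = 6 \cdot 8 = 48$)
$V{\left(b \right)} = \sqrt{-11 + b}$
$y{\left(z,R \right)} = \frac{1}{109 + \sqrt{37}}$ ($y{\left(z,R \right)} = \frac{1}{\sqrt{-11 + 48} + 109} = \frac{1}{\sqrt{37} + 109} = \frac{1}{109 + \sqrt{37}}$)
$y{\left(-203,-137 \right)} - -24383 = \left(\frac{109}{11844} - \frac{\sqrt{37}}{11844}\right) - -24383 = \left(\frac{109}{11844} - \frac{\sqrt{37}}{11844}\right) + 24383 = \frac{288792361}{11844} - \frac{\sqrt{37}}{11844}$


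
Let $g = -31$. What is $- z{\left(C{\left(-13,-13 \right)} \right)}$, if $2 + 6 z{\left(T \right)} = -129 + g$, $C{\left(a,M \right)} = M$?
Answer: $27$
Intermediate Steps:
$z{\left(T \right)} = -27$ ($z{\left(T \right)} = - \frac{1}{3} + \frac{-129 - 31}{6} = - \frac{1}{3} + \frac{1}{6} \left(-160\right) = - \frac{1}{3} - \frac{80}{3} = -27$)
$- z{\left(C{\left(-13,-13 \right)} \right)} = \left(-1\right) \left(-27\right) = 27$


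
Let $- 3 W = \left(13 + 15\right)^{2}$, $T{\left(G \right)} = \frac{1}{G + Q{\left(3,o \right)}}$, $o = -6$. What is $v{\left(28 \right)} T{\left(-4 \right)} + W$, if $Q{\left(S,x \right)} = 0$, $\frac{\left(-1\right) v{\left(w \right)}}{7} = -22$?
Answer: $- \frac{1799}{6} \approx -299.83$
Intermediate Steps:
$v{\left(w \right)} = 154$ ($v{\left(w \right)} = \left(-7\right) \left(-22\right) = 154$)
$T{\left(G \right)} = \frac{1}{G}$ ($T{\left(G \right)} = \frac{1}{G + 0} = \frac{1}{G}$)
$W = - \frac{784}{3}$ ($W = - \frac{\left(13 + 15\right)^{2}}{3} = - \frac{28^{2}}{3} = \left(- \frac{1}{3}\right) 784 = - \frac{784}{3} \approx -261.33$)
$v{\left(28 \right)} T{\left(-4 \right)} + W = \frac{154}{-4} - \frac{784}{3} = 154 \left(- \frac{1}{4}\right) - \frac{784}{3} = - \frac{77}{2} - \frac{784}{3} = - \frac{1799}{6}$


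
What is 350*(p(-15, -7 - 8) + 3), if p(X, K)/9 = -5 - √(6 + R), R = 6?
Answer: -14700 - 6300*√3 ≈ -25612.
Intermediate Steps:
p(X, K) = -45 - 18*√3 (p(X, K) = 9*(-5 - √(6 + 6)) = 9*(-5 - √12) = 9*(-5 - 2*√3) = -45 - 18*√3)
350*(p(-15, -7 - 8) + 3) = 350*((-45 - 18*√3) + 3) = 350*(-42 - 18*√3) = -14700 - 6300*√3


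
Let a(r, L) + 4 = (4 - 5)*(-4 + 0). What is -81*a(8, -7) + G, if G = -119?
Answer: -119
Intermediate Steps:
a(r, L) = 0 (a(r, L) = -4 + (4 - 5)*(-4 + 0) = -4 - 1*(-4) = -4 + 4 = 0)
-81*a(8, -7) + G = -81*0 - 119 = 0 - 119 = -119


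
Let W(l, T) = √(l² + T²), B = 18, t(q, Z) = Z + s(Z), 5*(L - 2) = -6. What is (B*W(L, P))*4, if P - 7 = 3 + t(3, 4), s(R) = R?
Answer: 144*√2029/5 ≈ 1297.3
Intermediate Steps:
L = ⅘ (L = 2 + (⅕)*(-6) = 2 - 6/5 = ⅘ ≈ 0.80000)
t(q, Z) = 2*Z (t(q, Z) = Z + Z = 2*Z)
P = 18 (P = 7 + (3 + 2*4) = 7 + (3 + 8) = 7 + 11 = 18)
W(l, T) = √(T² + l²)
(B*W(L, P))*4 = (18*√(18² + (⅘)²))*4 = (18*√(324 + 16/25))*4 = (18*√(8116/25))*4 = (18*(2*√2029/5))*4 = (36*√2029/5)*4 = 144*√2029/5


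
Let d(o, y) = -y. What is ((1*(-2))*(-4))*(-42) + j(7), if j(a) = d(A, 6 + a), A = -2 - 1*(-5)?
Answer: -349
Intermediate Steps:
A = 3 (A = -2 + 5 = 3)
j(a) = -6 - a (j(a) = -(6 + a) = -6 - a)
((1*(-2))*(-4))*(-42) + j(7) = ((1*(-2))*(-4))*(-42) + (-6 - 1*7) = -2*(-4)*(-42) + (-6 - 7) = 8*(-42) - 13 = -336 - 13 = -349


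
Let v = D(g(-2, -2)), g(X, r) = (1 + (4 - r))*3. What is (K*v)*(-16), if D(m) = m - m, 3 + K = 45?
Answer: 0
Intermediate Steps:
K = 42 (K = -3 + 45 = 42)
g(X, r) = 15 - 3*r (g(X, r) = (5 - r)*3 = 15 - 3*r)
D(m) = 0
v = 0
(K*v)*(-16) = (42*0)*(-16) = 0*(-16) = 0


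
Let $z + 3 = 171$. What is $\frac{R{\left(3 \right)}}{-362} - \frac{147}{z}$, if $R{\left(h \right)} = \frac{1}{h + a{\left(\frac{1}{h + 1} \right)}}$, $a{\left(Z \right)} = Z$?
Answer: $- \frac{16487}{18824} \approx -0.87585$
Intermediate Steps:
$R{\left(h \right)} = \frac{1}{h + \frac{1}{1 + h}}$ ($R{\left(h \right)} = \frac{1}{h + \frac{1}{h + 1}} = \frac{1}{h + \frac{1}{1 + h}}$)
$z = 168$ ($z = -3 + 171 = 168$)
$\frac{R{\left(3 \right)}}{-362} - \frac{147}{z} = \frac{\frac{1}{1 + 3 \left(1 + 3\right)} \left(1 + 3\right)}{-362} - \frac{147}{168} = \frac{1}{1 + 3 \cdot 4} \cdot 4 \left(- \frac{1}{362}\right) - \frac{7}{8} = \frac{1}{1 + 12} \cdot 4 \left(- \frac{1}{362}\right) - \frac{7}{8} = \frac{1}{13} \cdot 4 \left(- \frac{1}{362}\right) - \frac{7}{8} = \frac{4}{13} \left(- \frac{1}{362}\right) - \frac{7}{8} = - \frac{2}{2353} - \frac{7}{8} = - \frac{16487}{18824}$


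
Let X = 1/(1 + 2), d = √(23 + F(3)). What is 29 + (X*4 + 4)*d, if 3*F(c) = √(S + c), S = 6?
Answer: 29 + 32*√6/3 ≈ 55.128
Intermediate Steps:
F(c) = √(6 + c)/3
d = 2*√6 (d = √(23 + √(6 + 3)/3) = √(23 + √9/3) = √(23 + (⅓)*3) = √(23 + 1) = √24 = 2*√6 ≈ 4.8990)
X = ⅓ (X = 1/3 = ⅓ ≈ 0.33333)
29 + (X*4 + 4)*d = 29 + ((⅓)*4 + 4)*(2*√6) = 29 + (4/3 + 4)*(2*√6) = 29 + 16*(2*√6)/3 = 29 + 32*√6/3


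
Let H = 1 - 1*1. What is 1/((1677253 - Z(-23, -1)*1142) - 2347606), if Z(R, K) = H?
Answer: -1/670353 ≈ -1.4918e-6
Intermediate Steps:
H = 0 (H = 1 - 1 = 0)
Z(R, K) = 0
1/((1677253 - Z(-23, -1)*1142) - 2347606) = 1/((1677253 - 0*1142) - 2347606) = 1/((1677253 - 1*0) - 2347606) = 1/((1677253 + 0) - 2347606) = 1/(1677253 - 2347606) = 1/(-670353) = -1/670353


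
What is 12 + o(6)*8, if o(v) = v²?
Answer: 300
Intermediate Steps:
12 + o(6)*8 = 12 + 6²*8 = 12 + 36*8 = 12 + 288 = 300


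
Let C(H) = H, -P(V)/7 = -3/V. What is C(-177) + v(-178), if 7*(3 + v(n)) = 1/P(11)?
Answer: -26449/147 ≈ -179.93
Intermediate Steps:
P(V) = 21/V (P(V) = -(-21)/V = 21/V)
v(n) = -430/147 (v(n) = -3 + 1/(7*((21/11))) = -3 + 1/(7*((21*(1/11)))) = -3 + 1/(7*(21/11)) = -3 + (⅐)*(11/21) = -3 + 11/147 = -430/147)
C(-177) + v(-178) = -177 - 430/147 = -26449/147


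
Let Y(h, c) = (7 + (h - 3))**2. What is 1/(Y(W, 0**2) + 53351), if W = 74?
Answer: 1/59435 ≈ 1.6825e-5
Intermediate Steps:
Y(h, c) = (4 + h)**2 (Y(h, c) = (7 + (-3 + h))**2 = (4 + h)**2)
1/(Y(W, 0**2) + 53351) = 1/((4 + 74)**2 + 53351) = 1/(78**2 + 53351) = 1/(6084 + 53351) = 1/59435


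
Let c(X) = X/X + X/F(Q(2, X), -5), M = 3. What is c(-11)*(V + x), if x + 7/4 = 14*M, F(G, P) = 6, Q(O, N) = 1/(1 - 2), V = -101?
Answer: 405/8 ≈ 50.625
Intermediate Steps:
Q(O, N) = -1 (Q(O, N) = 1/(-1) = -1)
x = 161/4 (x = -7/4 + 14*3 = -7/4 + 42 = 161/4 ≈ 40.250)
c(X) = 1 + X/6 (c(X) = X/X + X/6 = 1 + X*(⅙) = 1 + X/6)
c(-11)*(V + x) = (1 + (⅙)*(-11))*(-101 + 161/4) = (1 - 11/6)*(-243/4) = -⅚*(-243/4) = 405/8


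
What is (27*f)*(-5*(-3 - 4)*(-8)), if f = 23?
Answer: -173880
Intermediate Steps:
(27*f)*(-5*(-3 - 4)*(-8)) = (27*23)*(-5*(-3 - 4)*(-8)) = 621*(-5*(-7)*(-8)) = 621*(35*(-8)) = 621*(-280) = -173880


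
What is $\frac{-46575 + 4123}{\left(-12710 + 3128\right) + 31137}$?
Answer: $- \frac{42452}{21555} \approx -1.9695$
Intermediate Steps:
$\frac{-46575 + 4123}{\left(-12710 + 3128\right) + 31137} = - \frac{42452}{-9582 + 31137} = - \frac{42452}{21555}$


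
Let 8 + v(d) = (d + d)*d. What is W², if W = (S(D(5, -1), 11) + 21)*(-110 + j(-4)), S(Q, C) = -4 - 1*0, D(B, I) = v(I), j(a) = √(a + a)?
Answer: 3494588 - 127160*I*√2 ≈ 3.4946e+6 - 1.7983e+5*I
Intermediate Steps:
v(d) = -8 + 2*d² (v(d) = -8 + (d + d)*d = -8 + (2*d)*d = -8 + 2*d²)
j(a) = √2*√a (j(a) = √(2*a) = √2*√a)
D(B, I) = -8 + 2*I²
S(Q, C) = -4 (S(Q, C) = -4 + 0 = -4)
W = -1870 + 34*I*√2 (W = (-4 + 21)*(-110 + √2*√(-4)) = 17*(-110 + √2*(2*I)) = 17*(-110 + 2*I*√2) = -1870 + 34*I*√2 ≈ -1870.0 + 48.083*I)
W² = (-1870 + 34*I*√2)²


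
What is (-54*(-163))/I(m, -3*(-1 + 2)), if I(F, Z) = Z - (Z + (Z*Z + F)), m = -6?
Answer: -2934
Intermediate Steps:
I(F, Z) = -F - Z**2 (I(F, Z) = Z - (Z + (Z**2 + F)) = Z - (Z + (F + Z**2)) = Z - (F + Z + Z**2) = Z + (-F - Z - Z**2) = -F - Z**2)
(-54*(-163))/I(m, -3*(-1 + 2)) = (-54*(-163))/(-1*(-6) - (-3*(-1 + 2))**2) = 8802/(6 - (-3*1)**2) = 8802/(6 - 1*(-3)**2) = 8802/(6 - 1*9) = 8802/(6 - 9) = 8802/(-3) = 8802*(-1/3) = -2934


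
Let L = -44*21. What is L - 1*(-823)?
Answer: -101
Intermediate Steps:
L = -924
L - 1*(-823) = -924 - 1*(-823) = -924 + 823 = -101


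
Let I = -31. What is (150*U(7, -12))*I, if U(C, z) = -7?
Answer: 32550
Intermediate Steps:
(150*U(7, -12))*I = (150*(-7))*(-31) = -1050*(-31) = 32550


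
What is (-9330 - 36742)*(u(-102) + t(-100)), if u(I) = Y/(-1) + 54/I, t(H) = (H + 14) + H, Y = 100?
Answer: 224416712/17 ≈ 1.3201e+7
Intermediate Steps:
t(H) = 14 + 2*H (t(H) = (14 + H) + H = 14 + 2*H)
u(I) = -100 + 54/I (u(I) = 100/(-1) + 54/I = 100*(-1) + 54/I = -100 + 54/I)
(-9330 - 36742)*(u(-102) + t(-100)) = (-9330 - 36742)*((-100 + 54/(-102)) + (14 + 2*(-100))) = -46072*((-100 + 54*(-1/102)) + (14 - 200)) = -46072*((-100 - 9/17) - 186) = -46072*(-1709/17 - 186) = -46072*(-4871/17) = 224416712/17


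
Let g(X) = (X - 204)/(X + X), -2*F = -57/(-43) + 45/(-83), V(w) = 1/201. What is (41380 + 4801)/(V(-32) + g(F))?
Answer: 4325589546/24437845 ≈ 177.00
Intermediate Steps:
V(w) = 1/201
F = -1398/3569 (F = -(-57/(-43) + 45/(-83))/2 = -(-57*(-1/43) + 45*(-1/83))/2 = -(57/43 - 45/83)/2 = -½*2796/3569 = -1398/3569 ≈ -0.39171)
g(X) = (-204 + X)/(2*X) (g(X) = (-204 + X)/((2*X)) = (-204 + X)*(1/(2*X)) = (-204 + X)/(2*X))
(41380 + 4801)/(V(-32) + g(F)) = (41380 + 4801)/(1/201 + (-204 - 1398/3569)/(2*(-1398/3569))) = 46181/(1/201 + (½)*(-3569/1398)*(-729474/3569)) = 46181/(1/201 + 121579/466) = 46181/(24437845/93666) = 46181*(93666/24437845) = 4325589546/24437845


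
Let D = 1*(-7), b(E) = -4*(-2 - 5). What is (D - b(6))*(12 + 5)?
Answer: -595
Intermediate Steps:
b(E) = 28 (b(E) = -4*(-7) = 28)
D = -7
(D - b(6))*(12 + 5) = (-7 - 1*28)*(12 + 5) = (-7 - 28)*17 = -35*17 = -595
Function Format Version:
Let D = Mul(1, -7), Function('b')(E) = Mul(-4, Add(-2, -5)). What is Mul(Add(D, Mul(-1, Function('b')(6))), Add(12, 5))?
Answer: -595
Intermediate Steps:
Function('b')(E) = 28 (Function('b')(E) = Mul(-4, -7) = 28)
D = -7
Mul(Add(D, Mul(-1, Function('b')(6))), Add(12, 5)) = Mul(Add(-7, Mul(-1, 28)), Add(12, 5)) = Mul(Add(-7, -28), 17) = Mul(-35, 17) = -595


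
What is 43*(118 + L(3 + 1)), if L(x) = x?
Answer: 5246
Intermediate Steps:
43*(118 + L(3 + 1)) = 43*(118 + (3 + 1)) = 43*(118 + 4) = 43*122 = 5246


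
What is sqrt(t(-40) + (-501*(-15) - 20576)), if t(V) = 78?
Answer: I*sqrt(12983) ≈ 113.94*I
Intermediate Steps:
sqrt(t(-40) + (-501*(-15) - 20576)) = sqrt(78 + (-501*(-15) - 20576)) = sqrt(78 + (7515 - 20576)) = sqrt(78 - 13061) = sqrt(-12983) = I*sqrt(12983)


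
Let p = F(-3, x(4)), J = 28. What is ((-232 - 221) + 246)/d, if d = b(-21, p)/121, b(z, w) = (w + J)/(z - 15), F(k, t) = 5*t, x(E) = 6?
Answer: 450846/29 ≈ 15546.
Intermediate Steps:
p = 30 (p = 5*6 = 30)
b(z, w) = (28 + w)/(-15 + z) (b(z, w) = (w + 28)/(z - 15) = (28 + w)/(-15 + z))
d = -29/2178 (d = ((28 + 30)/(-15 - 21))/121 = (58/(-36))*(1/121) = -1/36*58*(1/121) = -29/18*1/121 = -29/2178 ≈ -0.013315)
((-232 - 221) + 246)/d = ((-232 - 221) + 246)/(-29/2178) = (-453 + 246)*(-2178/29) = -207*(-2178/29) = 450846/29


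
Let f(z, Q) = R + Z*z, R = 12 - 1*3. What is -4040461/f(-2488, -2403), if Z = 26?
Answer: 4040461/64679 ≈ 62.469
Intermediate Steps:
R = 9 (R = 12 - 3 = 9)
f(z, Q) = 9 + 26*z
-4040461/f(-2488, -2403) = -4040461/(9 + 26*(-2488)) = -4040461/(9 - 64688) = -4040461/(-64679) = -4040461*(-1/64679) = 4040461/64679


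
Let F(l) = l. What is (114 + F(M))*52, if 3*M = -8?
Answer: 17368/3 ≈ 5789.3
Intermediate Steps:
M = -8/3 (M = (⅓)*(-8) = -8/3 ≈ -2.6667)
(114 + F(M))*52 = (114 - 8/3)*52 = (334/3)*52 = 17368/3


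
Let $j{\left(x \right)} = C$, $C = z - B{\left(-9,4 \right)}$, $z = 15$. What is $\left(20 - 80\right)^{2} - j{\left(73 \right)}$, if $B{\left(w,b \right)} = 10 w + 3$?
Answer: $3498$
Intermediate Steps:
$B{\left(w,b \right)} = 3 + 10 w$
$C = 102$ ($C = 15 - \left(3 + 10 \left(-9\right)\right) = 15 - \left(3 - 90\right) = 15 - -87 = 15 + 87 = 102$)
$j{\left(x \right)} = 102$
$\left(20 - 80\right)^{2} - j{\left(73 \right)} = \left(20 - 80\right)^{2} - 102 = \left(-60\right)^{2} - 102 = 3600 - 102 = 3498$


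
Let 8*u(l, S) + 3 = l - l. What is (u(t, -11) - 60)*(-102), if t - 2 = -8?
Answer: 24633/4 ≈ 6158.3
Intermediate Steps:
t = -6 (t = 2 - 8 = -6)
u(l, S) = -3/8 (u(l, S) = -3/8 + (l - l)/8 = -3/8 + (1/8)*0 = -3/8 + 0 = -3/8)
(u(t, -11) - 60)*(-102) = (-3/8 - 60)*(-102) = -483/8*(-102) = 24633/4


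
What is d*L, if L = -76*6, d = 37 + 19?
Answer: -25536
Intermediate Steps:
d = 56
L = -456
d*L = 56*(-456) = -25536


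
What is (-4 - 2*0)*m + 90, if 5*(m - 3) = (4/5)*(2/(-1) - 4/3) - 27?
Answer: 1526/15 ≈ 101.73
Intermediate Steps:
m = -44/15 (m = 3 + ((4/5)*(2/(-1) - 4/3) - 27)/5 = 3 + ((4*(⅕))*(2*(-1) - 4*⅓) - 27)/5 = 3 + (4*(-2 - 4/3)/5 - 27)/5 = 3 + ((⅘)*(-10/3) - 27)/5 = 3 + (-8/3 - 27)/5 = 3 + (⅕)*(-89/3) = 3 - 89/15 = -44/15 ≈ -2.9333)
(-4 - 2*0)*m + 90 = (-4 - 2*0)*(-44/15) + 90 = (-4 + 0)*(-44/15) + 90 = -4*(-44/15) + 90 = 176/15 + 90 = 1526/15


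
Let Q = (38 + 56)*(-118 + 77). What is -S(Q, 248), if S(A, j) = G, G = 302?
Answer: -302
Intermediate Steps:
Q = -3854 (Q = 94*(-41) = -3854)
S(A, j) = 302
-S(Q, 248) = -1*302 = -302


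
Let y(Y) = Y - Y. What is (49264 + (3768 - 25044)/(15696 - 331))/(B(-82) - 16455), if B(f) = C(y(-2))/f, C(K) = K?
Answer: -756920084/252831075 ≈ -2.9938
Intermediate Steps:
y(Y) = 0
B(f) = 0 (B(f) = 0/f = 0)
(49264 + (3768 - 25044)/(15696 - 331))/(B(-82) - 16455) = (49264 + (3768 - 25044)/(15696 - 331))/(0 - 16455) = (49264 - 21276/15365)/(-16455) = (49264 - 21276*1/15365)*(-1/16455) = (49264 - 21276/15365)*(-1/16455) = (756920084/15365)*(-1/16455) = -756920084/252831075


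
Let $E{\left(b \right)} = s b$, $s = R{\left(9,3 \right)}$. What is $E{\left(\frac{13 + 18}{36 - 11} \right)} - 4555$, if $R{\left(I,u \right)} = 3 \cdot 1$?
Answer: $- \frac{113782}{25} \approx -4551.3$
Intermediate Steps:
$R{\left(I,u \right)} = 3$
$s = 3$
$E{\left(b \right)} = 3 b$
$E{\left(\frac{13 + 18}{36 - 11} \right)} - 4555 = 3 \frac{13 + 18}{36 - 11} - 4555 = 3 \cdot \frac{31}{25} - 4555 = \frac{93}{25} - 4555 = - \frac{113782}{25}$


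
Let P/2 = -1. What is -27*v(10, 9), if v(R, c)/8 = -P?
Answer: -432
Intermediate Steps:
P = -2 (P = 2*(-1) = -2)
v(R, c) = 16 (v(R, c) = 8*(-1*(-2)) = 8*2 = 16)
-27*v(10, 9) = -27*16 = -432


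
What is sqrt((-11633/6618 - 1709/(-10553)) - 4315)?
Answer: I*sqrt(21054590037548596338)/69839754 ≈ 65.701*I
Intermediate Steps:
sqrt((-11633/6618 - 1709/(-10553)) - 4315) = sqrt((-11633*1/6618 - 1709*(-1/10553)) - 4315) = sqrt((-11633/6618 + 1709/10553) - 4315) = sqrt(-111452887/69839754 - 4315) = sqrt(-301469991397/69839754) = I*sqrt(21054590037548596338)/69839754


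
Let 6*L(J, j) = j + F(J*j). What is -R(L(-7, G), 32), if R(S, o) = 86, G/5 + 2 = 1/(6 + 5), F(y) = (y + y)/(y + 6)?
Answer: -86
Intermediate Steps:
F(y) = 2*y/(6 + y) (F(y) = (2*y)/(6 + y) = 2*y/(6 + y))
G = -105/11 (G = -10 + 5/(6 + 5) = -10 + 5/11 = -105/11 ≈ -9.5455)
L(J, j) = j/6 + J*j/(3*(6 + J*j)) (L(J, j) = (j + 2*(J*j)/(6 + J*j))/6 = (j + 2*J*j/(6 + J*j))/6 = j/6 + J*j/(3*(6 + J*j)))
-R(L(-7, G), 32) = -1*86 = -86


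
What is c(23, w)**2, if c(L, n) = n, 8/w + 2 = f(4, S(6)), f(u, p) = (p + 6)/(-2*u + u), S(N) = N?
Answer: 64/25 ≈ 2.5600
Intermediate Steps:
f(u, p) = -(6 + p)/u (f(u, p) = (6 + p)/((-u)) = (6 + p)*(-1/u) = -(6 + p)/u)
w = -8/5 (w = 8/(-2 + (-6 - 1*6)/4) = 8/(-2 + (-6 - 6)/4) = 8/(-2 + (1/4)*(-12)) = 8/(-2 - 3) = 8/(-5) = 8*(-1/5) = -8/5 ≈ -1.6000)
c(23, w)**2 = (-8/5)**2 = 64/25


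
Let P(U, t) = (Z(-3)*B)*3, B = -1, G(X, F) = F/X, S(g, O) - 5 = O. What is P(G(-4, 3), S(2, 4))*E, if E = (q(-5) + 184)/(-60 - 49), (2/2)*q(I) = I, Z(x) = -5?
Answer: -2685/109 ≈ -24.633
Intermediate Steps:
S(g, O) = 5 + O
q(I) = I
E = -179/109 (E = (-5 + 184)/(-60 - 49) = 179/(-109) = 179*(-1/109) = -179/109 ≈ -1.6422)
P(U, t) = 15 (P(U, t) = -5*(-1)*3 = 5*3 = 15)
P(G(-4, 3), S(2, 4))*E = 15*(-179/109) = -2685/109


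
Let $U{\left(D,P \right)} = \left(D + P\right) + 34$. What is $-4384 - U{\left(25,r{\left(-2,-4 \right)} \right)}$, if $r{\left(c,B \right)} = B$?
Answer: $-4439$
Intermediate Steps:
$U{\left(D,P \right)} = 34 + D + P$
$-4384 - U{\left(25,r{\left(-2,-4 \right)} \right)} = -4384 - \left(34 + 25 - 4\right) = -4384 - 55 = -4439$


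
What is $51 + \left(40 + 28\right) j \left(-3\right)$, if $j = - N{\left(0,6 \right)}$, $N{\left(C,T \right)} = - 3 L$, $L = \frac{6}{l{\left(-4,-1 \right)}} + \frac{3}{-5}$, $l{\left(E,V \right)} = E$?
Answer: $\frac{6681}{5} \approx 1336.2$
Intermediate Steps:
$L = - \frac{21}{10}$ ($L = \frac{6}{-4} + \frac{3}{-5} = 6 \left(- \frac{1}{4}\right) + 3 \left(- \frac{1}{5}\right) = - \frac{3}{2} - \frac{3}{5} = - \frac{21}{10} \approx -2.1$)
$N{\left(C,T \right)} = \frac{63}{10}$ ($N{\left(C,T \right)} = \left(-3\right) \left(- \frac{21}{10}\right) = \frac{63}{10}$)
$j = - \frac{63}{10}$ ($j = \left(-1\right) \frac{63}{10} = - \frac{63}{10} \approx -6.3$)
$51 + \left(40 + 28\right) j \left(-3\right) = 51 + \left(40 + 28\right) \left(\left(- \frac{63}{10}\right) \left(-3\right)\right) = 51 + 68 \cdot \frac{189}{10} = 51 + \frac{6426}{5} = \frac{6681}{5}$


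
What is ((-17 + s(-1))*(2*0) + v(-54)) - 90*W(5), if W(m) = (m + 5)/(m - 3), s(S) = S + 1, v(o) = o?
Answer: -504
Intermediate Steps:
s(S) = 1 + S
W(m) = (5 + m)/(-3 + m)
((-17 + s(-1))*(2*0) + v(-54)) - 90*W(5) = ((-17 + (1 - 1))*(2*0) - 54) - 90*(5 + 5)/(-3 + 5) = ((-17 + 0)*0 - 54) - 90*10/2 = (-17*0 - 54) - 45*10 = (0 - 54) - 90*5 = -54 - 450 = -504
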